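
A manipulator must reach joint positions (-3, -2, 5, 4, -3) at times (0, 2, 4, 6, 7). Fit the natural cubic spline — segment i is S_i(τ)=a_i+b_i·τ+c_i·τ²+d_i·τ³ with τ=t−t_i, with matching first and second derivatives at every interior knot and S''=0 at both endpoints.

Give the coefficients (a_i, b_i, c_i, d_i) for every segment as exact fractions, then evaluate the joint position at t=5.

  seg 0: a=-3 b=-18/41 c=0 d=77/328
  seg 1: a=-2 b=195/82 c=231/164 d=-139/328
  seg 2: a=5 b=120/41 c=-93/82 d=-95/328
  seg 3: a=4 b=-417/82 c=-471/164 d=157/164
S(5) = 2133/328

Δ: Δ0=1/2, Δ1=7/2, Δ2=-1/2, Δ3=-7
row 1: diag=8, rhs=18; c'=1/4, d'=9/4
row 2: denom=8−2·1/4=15/2; d'=(-24−2·9/4)/(15/2)=-19/5
row 3: denom=6−2·4/15=82/15; d'=(-39−2·-19/5)/(82/15)=-471/82
back: M3=-471/82
back: M2=-19/5−4/15·-471/82=-93/41
back: M1=9/4−1/4·-93/41=231/82
M: M0=0, M1=231/82, M2=-93/41, M3=-471/82, M4=0
seg 0: a=-3, c=M0/2=0, d=(M1−M0)/(6·2)=77/328, b=Δ0−h0·(2M0+M1)/6=-18/41
seg 1: a=-2, c=M1/2=231/164, d=(M2−M1)/(6·2)=-139/328, b=Δ1−h1·(2M1+M2)/6=195/82
seg 2: a=5, c=M2/2=-93/82, d=(M3−M2)/(6·2)=-95/328, b=Δ2−h2·(2M2+M3)/6=120/41
seg 3: a=4, c=M3/2=-471/164, d=(M4−M3)/(6·1)=157/164, b=Δ3−h3·(2M3+M4)/6=-417/82
t_q=5 → seg 2, τ=1; S=5+120/41·τ+-93/82·τ²+-95/328·τ³=2133/328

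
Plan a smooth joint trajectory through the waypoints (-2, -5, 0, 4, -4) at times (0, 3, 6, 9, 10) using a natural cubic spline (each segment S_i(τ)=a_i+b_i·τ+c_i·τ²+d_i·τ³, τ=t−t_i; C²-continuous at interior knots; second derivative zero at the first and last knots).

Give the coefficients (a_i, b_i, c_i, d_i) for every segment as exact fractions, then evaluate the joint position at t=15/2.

Δ: Δ0=-1, Δ1=5/3, Δ2=4/3, Δ3=-8
row 1: diag=12, rhs=16; c'=1/4, d'=4/3
row 2: denom=12−3·1/4=45/4; d'=(-2−3·4/3)/(45/4)=-8/15
row 3: denom=8−3·4/15=36/5; d'=(-56−3·-8/15)/(36/5)=-68/9
back: M3=-68/9
back: M2=-8/15−4/15·-68/9=40/27
back: M1=4/3−1/4·40/27=26/27
M: M0=0, M1=26/27, M2=40/27, M3=-68/9, M4=0
seg 0: a=-2, c=M0/2=0, d=(M1−M0)/(6·3)=13/243, b=Δ0−h0·(2M0+M1)/6=-40/27
seg 1: a=-5, c=M1/2=13/27, d=(M2−M1)/(6·3)=7/243, b=Δ1−h1·(2M1+M2)/6=-1/27
seg 2: a=0, c=M2/2=20/27, d=(M3−M2)/(6·3)=-122/243, b=Δ2−h2·(2M2+M3)/6=98/27
seg 3: a=4, c=M3/2=-34/9, d=(M4−M3)/(6·1)=34/27, b=Δ3−h3·(2M3+M4)/6=-148/27
t_q=15/2 → seg 2, τ=3/2; S=0+98/27·τ+20/27·τ²+-122/243·τ³=65/12

  seg 0: a=-2 b=-40/27 c=0 d=13/243
  seg 1: a=-5 b=-1/27 c=13/27 d=7/243
  seg 2: a=0 b=98/27 c=20/27 d=-122/243
  seg 3: a=4 b=-148/27 c=-34/9 d=34/27
S(15/2) = 65/12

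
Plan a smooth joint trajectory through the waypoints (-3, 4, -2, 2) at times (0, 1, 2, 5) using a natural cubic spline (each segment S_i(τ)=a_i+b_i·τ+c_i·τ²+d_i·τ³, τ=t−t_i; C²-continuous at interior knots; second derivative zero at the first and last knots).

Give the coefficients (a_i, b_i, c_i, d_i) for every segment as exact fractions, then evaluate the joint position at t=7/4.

Δ: Δ0=7, Δ1=-6, Δ2=4/3
row 1: diag=4, rhs=-78; c'=1/4, d'=-39/2
row 2: denom=8−1·1/4=31/4; d'=(44−1·-39/2)/(31/4)=254/31
back: M2=254/31
back: M1=-39/2−1/4·254/31=-668/31
M: M0=0, M1=-668/31, M2=254/31, M3=0
seg 0: a=-3, c=M0/2=0, d=(M1−M0)/(6·1)=-334/93, b=Δ0−h0·(2M0+M1)/6=985/93
seg 1: a=4, c=M1/2=-334/31, d=(M2−M1)/(6·1)=461/93, b=Δ1−h1·(2M1+M2)/6=-17/93
seg 2: a=-2, c=M2/2=127/31, d=(M3−M2)/(6·3)=-127/279, b=Δ2−h2·(2M2+M3)/6=-638/93
t_q=7/4 → seg 1, τ=3/4; S=4+-17/93·τ+-334/31·τ²+461/93·τ³=-211/1984

  seg 0: a=-3 b=985/93 c=0 d=-334/93
  seg 1: a=4 b=-17/93 c=-334/31 d=461/93
  seg 2: a=-2 b=-638/93 c=127/31 d=-127/279
S(7/4) = -211/1984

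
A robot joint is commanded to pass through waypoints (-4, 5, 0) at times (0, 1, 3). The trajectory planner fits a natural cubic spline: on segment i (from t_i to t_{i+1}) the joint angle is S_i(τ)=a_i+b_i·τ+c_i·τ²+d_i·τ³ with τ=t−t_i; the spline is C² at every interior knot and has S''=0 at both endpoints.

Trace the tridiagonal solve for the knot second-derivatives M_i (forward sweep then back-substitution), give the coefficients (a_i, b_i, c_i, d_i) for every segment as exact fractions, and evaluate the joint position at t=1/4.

Δ: Δ0=9, Δ1=-5/2
row 1: diag=6, rhs=-69; c'=1/3, d'=-23/2
back: M1=-23/2
M: M0=0, M1=-23/2, M2=0
seg 0: a=-4, c=M0/2=0, d=(M1−M0)/(6·1)=-23/12, b=Δ0−h0·(2M0+M1)/6=131/12
seg 1: a=5, c=M1/2=-23/4, d=(M2−M1)/(6·2)=23/24, b=Δ1−h1·(2M1+M2)/6=31/6
t_q=1/4 → seg 0, τ=1/4; S=-4+131/12·τ+0·τ²+-23/12·τ³=-333/256

  seg 0: a=-4 b=131/12 c=0 d=-23/12
  seg 1: a=5 b=31/6 c=-23/4 d=23/24
S(1/4) = -333/256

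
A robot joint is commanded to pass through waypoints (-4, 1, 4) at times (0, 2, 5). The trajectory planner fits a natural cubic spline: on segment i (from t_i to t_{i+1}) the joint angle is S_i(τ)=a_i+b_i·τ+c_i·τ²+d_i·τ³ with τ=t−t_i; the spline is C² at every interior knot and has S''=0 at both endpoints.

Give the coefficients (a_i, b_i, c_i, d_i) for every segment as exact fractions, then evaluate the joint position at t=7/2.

Δ: Δ0=5/2, Δ1=1
row 1: diag=10, rhs=-9; c'=3/10, d'=-9/10
back: M1=-9/10
M: M0=0, M1=-9/10, M2=0
seg 0: a=-4, c=M0/2=0, d=(M1−M0)/(6·2)=-3/40, b=Δ0−h0·(2M0+M1)/6=14/5
seg 1: a=1, c=M1/2=-9/20, d=(M2−M1)/(6·3)=1/20, b=Δ1−h1·(2M1+M2)/6=19/10
t_q=7/2 → seg 1, τ=3/2; S=1+19/10·τ+-9/20·τ²+1/20·τ³=481/160

  seg 0: a=-4 b=14/5 c=0 d=-3/40
  seg 1: a=1 b=19/10 c=-9/20 d=1/20
S(7/2) = 481/160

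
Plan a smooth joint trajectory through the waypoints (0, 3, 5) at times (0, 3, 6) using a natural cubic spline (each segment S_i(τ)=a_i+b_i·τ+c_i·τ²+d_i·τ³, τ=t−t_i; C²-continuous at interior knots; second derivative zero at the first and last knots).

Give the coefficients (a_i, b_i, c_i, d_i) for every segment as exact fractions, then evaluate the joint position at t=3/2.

Δ: Δ0=1, Δ1=2/3
row 1: diag=12, rhs=-2; c'=1/4, d'=-1/6
back: M1=-1/6
M: M0=0, M1=-1/6, M2=0
seg 0: a=0, c=M0/2=0, d=(M1−M0)/(6·3)=-1/108, b=Δ0−h0·(2M0+M1)/6=13/12
seg 1: a=3, c=M1/2=-1/12, d=(M2−M1)/(6·3)=1/108, b=Δ1−h1·(2M1+M2)/6=5/6
t_q=3/2 → seg 0, τ=3/2; S=0+13/12·τ+0·τ²+-1/108·τ³=51/32

  seg 0: a=0 b=13/12 c=0 d=-1/108
  seg 1: a=3 b=5/6 c=-1/12 d=1/108
S(3/2) = 51/32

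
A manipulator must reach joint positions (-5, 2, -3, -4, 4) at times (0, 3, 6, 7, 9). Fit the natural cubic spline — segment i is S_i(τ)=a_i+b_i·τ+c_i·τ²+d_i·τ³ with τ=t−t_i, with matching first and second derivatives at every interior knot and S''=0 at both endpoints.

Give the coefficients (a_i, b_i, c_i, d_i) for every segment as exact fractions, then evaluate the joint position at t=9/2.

Δ: Δ0=7/3, Δ1=-5/3, Δ2=-1, Δ3=4
row 1: diag=12, rhs=-24; c'=1/4, d'=-2
row 2: denom=8−3·1/4=29/4; d'=(4−3·-2)/(29/4)=40/29
row 3: denom=6−1·4/29=170/29; d'=(30−1·40/29)/(170/29)=83/17
back: M3=83/17
back: M2=40/29−4/29·83/17=12/17
back: M1=-2−1/4·12/17=-37/17
M: M0=0, M1=-37/17, M2=12/17, M3=83/17, M4=0
seg 0: a=-5, c=M0/2=0, d=(M1−M0)/(6·3)=-37/306, b=Δ0−h0·(2M0+M1)/6=349/102
seg 1: a=2, c=M1/2=-37/34, d=(M2−M1)/(6·3)=49/306, b=Δ1−h1·(2M1+M2)/6=8/51
seg 2: a=-3, c=M2/2=6/17, d=(M3−M2)/(6·1)=71/102, b=Δ2−h2·(2M2+M3)/6=-209/102
seg 3: a=-4, c=M3/2=83/34, d=(M4−M3)/(6·2)=-83/204, b=Δ3−h3·(2M3+M4)/6=38/51
t_q=9/2 → seg 1, τ=3/2; S=2+8/51·τ+-37/34·τ²+49/306·τ³=89/272

  seg 0: a=-5 b=349/102 c=0 d=-37/306
  seg 1: a=2 b=8/51 c=-37/34 d=49/306
  seg 2: a=-3 b=-209/102 c=6/17 d=71/102
  seg 3: a=-4 b=38/51 c=83/34 d=-83/204
S(9/2) = 89/272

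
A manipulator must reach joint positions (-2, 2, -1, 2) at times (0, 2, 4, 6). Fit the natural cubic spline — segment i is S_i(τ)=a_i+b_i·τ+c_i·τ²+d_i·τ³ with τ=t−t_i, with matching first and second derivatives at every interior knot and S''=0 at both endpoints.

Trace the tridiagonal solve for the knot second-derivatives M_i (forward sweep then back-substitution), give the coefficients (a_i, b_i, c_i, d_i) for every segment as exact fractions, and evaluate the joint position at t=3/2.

  seg 0: a=-2 b=47/15 c=0 d=-17/60
  seg 1: a=2 b=-4/15 c=-17/10 d=13/24
  seg 2: a=-1 b=-17/30 c=31/20 d=-31/120
S(3/2) = 279/160

Δ: Δ0=2, Δ1=-3/2, Δ2=3/2
row 1: diag=8, rhs=-21; c'=1/4, d'=-21/8
row 2: denom=8−2·1/4=15/2; d'=(18−2·-21/8)/(15/2)=31/10
back: M2=31/10
back: M1=-21/8−1/4·31/10=-17/5
M: M0=0, M1=-17/5, M2=31/10, M3=0
seg 0: a=-2, c=M0/2=0, d=(M1−M0)/(6·2)=-17/60, b=Δ0−h0·(2M0+M1)/6=47/15
seg 1: a=2, c=M1/2=-17/10, d=(M2−M1)/(6·2)=13/24, b=Δ1−h1·(2M1+M2)/6=-4/15
seg 2: a=-1, c=M2/2=31/20, d=(M3−M2)/(6·2)=-31/120, b=Δ2−h2·(2M2+M3)/6=-17/30
t_q=3/2 → seg 0, τ=3/2; S=-2+47/15·τ+0·τ²+-17/60·τ³=279/160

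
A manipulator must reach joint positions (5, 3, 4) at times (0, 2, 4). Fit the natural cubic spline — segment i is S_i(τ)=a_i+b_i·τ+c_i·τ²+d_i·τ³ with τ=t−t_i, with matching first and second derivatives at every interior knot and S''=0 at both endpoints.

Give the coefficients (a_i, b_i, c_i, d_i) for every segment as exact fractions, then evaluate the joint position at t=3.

Δ: Δ0=-1, Δ1=1/2
row 1: diag=8, rhs=9; c'=1/4, d'=9/8
back: M1=9/8
M: M0=0, M1=9/8, M2=0
seg 0: a=5, c=M0/2=0, d=(M1−M0)/(6·2)=3/32, b=Δ0−h0·(2M0+M1)/6=-11/8
seg 1: a=3, c=M1/2=9/16, d=(M2−M1)/(6·2)=-3/32, b=Δ1−h1·(2M1+M2)/6=-1/4
t_q=3 → seg 1, τ=1; S=3+-1/4·τ+9/16·τ²+-3/32·τ³=103/32

  seg 0: a=5 b=-11/8 c=0 d=3/32
  seg 1: a=3 b=-1/4 c=9/16 d=-3/32
S(3) = 103/32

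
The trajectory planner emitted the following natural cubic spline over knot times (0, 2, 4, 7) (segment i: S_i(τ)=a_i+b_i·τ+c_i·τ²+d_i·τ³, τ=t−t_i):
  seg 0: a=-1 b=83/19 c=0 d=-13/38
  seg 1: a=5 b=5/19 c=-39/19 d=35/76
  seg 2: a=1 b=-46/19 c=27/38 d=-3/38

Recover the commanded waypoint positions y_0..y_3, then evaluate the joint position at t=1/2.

y_0 = S_0(0) = a_0 = -1
y_1 = S_1(0) = a_1 = 5
y_2 = S_2(0) = a_2 = 1
y_3 = S_2(3) = -2
t_q=1/2 is in segment 0 (τ=1/2); S_0(τ)=347/304

y_0=-1 y_1=5 y_2=1 y_3=-2
S(1/2) = 347/304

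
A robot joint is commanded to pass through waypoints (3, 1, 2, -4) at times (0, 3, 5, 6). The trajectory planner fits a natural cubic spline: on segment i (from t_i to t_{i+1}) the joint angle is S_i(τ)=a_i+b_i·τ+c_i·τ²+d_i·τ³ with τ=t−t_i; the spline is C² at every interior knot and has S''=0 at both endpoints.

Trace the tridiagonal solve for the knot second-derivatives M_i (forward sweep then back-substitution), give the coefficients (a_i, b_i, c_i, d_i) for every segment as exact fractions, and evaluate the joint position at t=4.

  seg 0: a=3 b=-73/42 c=0 d=5/42
  seg 1: a=1 b=31/21 c=15/14 d=-131/168
  seg 2: a=2 b=-151/42 c=-101/28 d=101/84
S(4) = 155/56

Δ: Δ0=-2/3, Δ1=1/2, Δ2=-6
row 1: diag=10, rhs=7; c'=1/5, d'=7/10
row 2: denom=6−2·1/5=28/5; d'=(-39−2·7/10)/(28/5)=-101/14
back: M2=-101/14
back: M1=7/10−1/5·-101/14=15/7
M: M0=0, M1=15/7, M2=-101/14, M3=0
seg 0: a=3, c=M0/2=0, d=(M1−M0)/(6·3)=5/42, b=Δ0−h0·(2M0+M1)/6=-73/42
seg 1: a=1, c=M1/2=15/14, d=(M2−M1)/(6·2)=-131/168, b=Δ1−h1·(2M1+M2)/6=31/21
seg 2: a=2, c=M2/2=-101/28, d=(M3−M2)/(6·1)=101/84, b=Δ2−h2·(2M2+M3)/6=-151/42
t_q=4 → seg 1, τ=1; S=1+31/21·τ+15/14·τ²+-131/168·τ³=155/56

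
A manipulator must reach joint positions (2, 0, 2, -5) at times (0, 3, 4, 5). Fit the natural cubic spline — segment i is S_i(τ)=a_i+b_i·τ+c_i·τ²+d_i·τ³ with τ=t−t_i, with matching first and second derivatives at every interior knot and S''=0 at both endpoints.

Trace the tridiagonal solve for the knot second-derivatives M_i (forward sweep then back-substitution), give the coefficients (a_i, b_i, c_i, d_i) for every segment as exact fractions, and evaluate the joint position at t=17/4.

Δ: Δ0=-2/3, Δ1=2, Δ2=-7
row 1: diag=8, rhs=16; c'=1/8, d'=2
row 2: denom=4−1·1/8=31/8; d'=(-54−1·2)/(31/8)=-448/31
back: M2=-448/31
back: M1=2−1/8·-448/31=118/31
M: M0=0, M1=118/31, M2=-448/31, M3=0
seg 0: a=2, c=M0/2=0, d=(M1−M0)/(6·3)=59/279, b=Δ0−h0·(2M0+M1)/6=-239/93
seg 1: a=0, c=M1/2=59/31, d=(M2−M1)/(6·1)=-283/93, b=Δ1−h1·(2M1+M2)/6=292/93
seg 2: a=2, c=M2/2=-224/31, d=(M3−M2)/(6·1)=224/93, b=Δ2−h2·(2M2+M3)/6=-203/93
t_q=17/4 → seg 2, τ=1/4; S=2+-203/93·τ+-224/31·τ²+224/93·τ³=129/124

  seg 0: a=2 b=-239/93 c=0 d=59/279
  seg 1: a=0 b=292/93 c=59/31 d=-283/93
  seg 2: a=2 b=-203/93 c=-224/31 d=224/93
S(17/4) = 129/124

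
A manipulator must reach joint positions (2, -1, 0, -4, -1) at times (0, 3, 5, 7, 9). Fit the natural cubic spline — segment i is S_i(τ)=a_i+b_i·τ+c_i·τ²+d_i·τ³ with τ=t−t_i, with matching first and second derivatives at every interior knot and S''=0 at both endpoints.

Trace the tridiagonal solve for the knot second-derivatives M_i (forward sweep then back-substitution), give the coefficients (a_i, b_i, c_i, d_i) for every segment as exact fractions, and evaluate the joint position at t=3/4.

  seg 0: a=2 b=-125/71 c=0 d=6/71
  seg 1: a=-1 b=37/71 c=54/71 d=-219/568
  seg 2: a=0 b=-151/142 c=-441/284 d=77/142
  seg 3: a=-4 b=-109/142 c=483/284 d=-161/568
S(3/4) = 1625/2272

Δ: Δ0=-1, Δ1=1/2, Δ2=-2, Δ3=3/2
row 1: diag=10, rhs=9; c'=1/5, d'=9/10
row 2: denom=8−2·1/5=38/5; d'=(-15−2·9/10)/(38/5)=-42/19
row 3: denom=8−2·5/19=142/19; d'=(21−2·-42/19)/(142/19)=483/142
back: M3=483/142
back: M2=-42/19−5/19·483/142=-441/142
back: M1=9/10−1/5·-441/142=108/71
M: M0=0, M1=108/71, M2=-441/142, M3=483/142, M4=0
seg 0: a=2, c=M0/2=0, d=(M1−M0)/(6·3)=6/71, b=Δ0−h0·(2M0+M1)/6=-125/71
seg 1: a=-1, c=M1/2=54/71, d=(M2−M1)/(6·2)=-219/568, b=Δ1−h1·(2M1+M2)/6=37/71
seg 2: a=0, c=M2/2=-441/284, d=(M3−M2)/(6·2)=77/142, b=Δ2−h2·(2M2+M3)/6=-151/142
seg 3: a=-4, c=M3/2=483/284, d=(M4−M3)/(6·2)=-161/568, b=Δ3−h3·(2M3+M4)/6=-109/142
t_q=3/4 → seg 0, τ=3/4; S=2+-125/71·τ+0·τ²+6/71·τ³=1625/2272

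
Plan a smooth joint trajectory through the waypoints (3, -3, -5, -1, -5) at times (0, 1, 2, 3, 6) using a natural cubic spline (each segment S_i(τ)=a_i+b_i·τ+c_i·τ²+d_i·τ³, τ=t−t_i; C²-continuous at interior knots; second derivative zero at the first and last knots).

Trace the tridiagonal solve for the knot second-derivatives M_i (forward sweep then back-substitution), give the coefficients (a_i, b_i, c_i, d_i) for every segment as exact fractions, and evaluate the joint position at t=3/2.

Δ: Δ0=-6, Δ1=-2, Δ2=4, Δ3=-4/3
row 1: diag=4, rhs=24; c'=1/4, d'=6
row 2: denom=4−1·1/4=15/4; d'=(36−1·6)/(15/4)=8
row 3: denom=8−1·4/15=116/15; d'=(-32−1·8)/(116/15)=-150/29
back: M3=-150/29
back: M2=8−4/15·-150/29=272/29
back: M1=6−1/4·272/29=106/29
M: M0=0, M1=106/29, M2=272/29, M3=-150/29, M4=0
seg 0: a=3, c=M0/2=0, d=(M1−M0)/(6·1)=53/87, b=Δ0−h0·(2M0+M1)/6=-575/87
seg 1: a=-3, c=M1/2=53/29, d=(M2−M1)/(6·1)=83/87, b=Δ1−h1·(2M1+M2)/6=-416/87
seg 2: a=-5, c=M2/2=136/29, d=(M3−M2)/(6·1)=-211/87, b=Δ2−h2·(2M2+M3)/6=151/87
seg 3: a=-1, c=M3/2=-75/29, d=(M4−M3)/(6·3)=25/87, b=Δ3−h3·(2M3+M4)/6=334/87
t_q=3/2 → seg 1, τ=1/2; S=-3+-416/87·τ+53/29·τ²+83/87·τ³=-1117/232

  seg 0: a=3 b=-575/87 c=0 d=53/87
  seg 1: a=-3 b=-416/87 c=53/29 d=83/87
  seg 2: a=-5 b=151/87 c=136/29 d=-211/87
  seg 3: a=-1 b=334/87 c=-75/29 d=25/87
S(3/2) = -1117/232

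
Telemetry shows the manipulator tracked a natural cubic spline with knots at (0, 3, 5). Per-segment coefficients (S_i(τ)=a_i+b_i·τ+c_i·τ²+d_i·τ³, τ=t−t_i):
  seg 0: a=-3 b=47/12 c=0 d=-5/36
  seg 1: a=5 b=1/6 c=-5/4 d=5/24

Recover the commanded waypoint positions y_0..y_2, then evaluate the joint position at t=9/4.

y_0=-3 y_1=5 y_2=2
S(9/4) = 1083/256

y_0 = S_0(0) = a_0 = -3
y_1 = S_1(0) = a_1 = 5
y_2 = S_1(2) = 2
t_q=9/4 is in segment 0 (τ=9/4); S_0(τ)=1083/256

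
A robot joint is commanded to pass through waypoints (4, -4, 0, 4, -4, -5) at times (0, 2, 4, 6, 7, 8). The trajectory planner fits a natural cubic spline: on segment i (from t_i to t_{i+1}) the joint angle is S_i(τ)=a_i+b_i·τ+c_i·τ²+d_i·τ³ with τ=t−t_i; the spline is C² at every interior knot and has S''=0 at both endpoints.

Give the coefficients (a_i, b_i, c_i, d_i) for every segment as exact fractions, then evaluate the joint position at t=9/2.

Δ: Δ0=-4, Δ1=2, Δ2=2, Δ3=-8, Δ4=-1
row 1: diag=8, rhs=36; c'=1/4, d'=9/2
row 2: denom=8−2·1/4=15/2; d'=(0−2·9/2)/(15/2)=-6/5
row 3: denom=6−2·4/15=82/15; d'=(-60−2·-6/5)/(82/15)=-432/41
row 4: denom=4−1·15/82=313/82; d'=(42−1·-432/41)/(313/82)=4308/313
back: M4=4308/313
back: M3=-432/41−15/82·4308/313=-4086/313
back: M2=-6/5−4/15·-4086/313=714/313
back: M1=9/2−1/4·714/313=1230/313
M: M0=0, M1=1230/313, M2=714/313, M3=-4086/313, M4=4308/313, M5=0
seg 0: a=4, c=M0/2=0, d=(M1−M0)/(6·2)=205/626, b=Δ0−h0·(2M0+M1)/6=-1662/313
seg 1: a=-4, c=M1/2=615/313, d=(M2−M1)/(6·2)=-43/313, b=Δ1−h1·(2M1+M2)/6=-432/313
seg 2: a=0, c=M2/2=357/313, d=(M3−M2)/(6·2)=-400/313, b=Δ2−h2·(2M2+M3)/6=1512/313
seg 3: a=4, c=M3/2=-2043/313, d=(M4−M3)/(6·1)=1399/313, b=Δ3−h3·(2M3+M4)/6=-1860/313
seg 4: a=-4, c=M4/2=2154/313, d=(M5−M4)/(6·1)=-718/313, b=Δ4−h4·(2M4+M5)/6=-1749/313
t_q=9/2 → seg 2, τ=1/2; S=0+1512/313·τ+357/313·τ²+-400/313·τ³=3181/1252

  seg 0: a=4 b=-1662/313 c=0 d=205/626
  seg 1: a=-4 b=-432/313 c=615/313 d=-43/313
  seg 2: a=0 b=1512/313 c=357/313 d=-400/313
  seg 3: a=4 b=-1860/313 c=-2043/313 d=1399/313
  seg 4: a=-4 b=-1749/313 c=2154/313 d=-718/313
S(9/2) = 3181/1252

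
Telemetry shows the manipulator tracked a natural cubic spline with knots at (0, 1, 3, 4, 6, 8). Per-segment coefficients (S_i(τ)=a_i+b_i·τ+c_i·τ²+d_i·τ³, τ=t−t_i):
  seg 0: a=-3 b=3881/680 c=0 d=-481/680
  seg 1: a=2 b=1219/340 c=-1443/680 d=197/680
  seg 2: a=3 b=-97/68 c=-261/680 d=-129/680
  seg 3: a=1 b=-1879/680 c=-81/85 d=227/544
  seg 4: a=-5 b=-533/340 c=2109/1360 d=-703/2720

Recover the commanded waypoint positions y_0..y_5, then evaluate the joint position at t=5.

y_0=-3 y_1=2 y_2=3 y_3=1 y_4=-5 y_5=-4
S(5) = -6253/2720

y_0 = S_0(0) = a_0 = -3
y_1 = S_1(0) = a_1 = 2
y_2 = S_2(0) = a_2 = 3
y_3 = S_3(0) = a_3 = 1
y_4 = S_4(0) = a_4 = -5
y_5 = S_4(2) = -4
t_q=5 is in segment 3 (τ=1); S_3(τ)=-6253/2720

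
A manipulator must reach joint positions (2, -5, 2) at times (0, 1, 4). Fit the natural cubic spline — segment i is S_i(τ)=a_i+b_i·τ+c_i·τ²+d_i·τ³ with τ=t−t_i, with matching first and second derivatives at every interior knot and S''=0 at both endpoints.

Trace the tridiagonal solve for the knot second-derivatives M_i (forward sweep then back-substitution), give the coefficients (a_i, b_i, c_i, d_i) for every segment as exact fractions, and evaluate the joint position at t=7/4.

Δ: Δ0=-7, Δ1=7/3
row 1: diag=8, rhs=56; c'=3/8, d'=7
back: M1=7
M: M0=0, M1=7, M2=0
seg 0: a=2, c=M0/2=0, d=(M1−M0)/(6·1)=7/6, b=Δ0−h0·(2M0+M1)/6=-49/6
seg 1: a=-5, c=M1/2=7/2, d=(M2−M1)/(6·3)=-7/18, b=Δ1−h1·(2M1+M2)/6=-14/3
t_q=7/4 → seg 1, τ=3/4; S=-5+-14/3·τ+7/2·τ²+-7/18·τ³=-857/128

  seg 0: a=2 b=-49/6 c=0 d=7/6
  seg 1: a=-5 b=-14/3 c=7/2 d=-7/18
S(7/4) = -857/128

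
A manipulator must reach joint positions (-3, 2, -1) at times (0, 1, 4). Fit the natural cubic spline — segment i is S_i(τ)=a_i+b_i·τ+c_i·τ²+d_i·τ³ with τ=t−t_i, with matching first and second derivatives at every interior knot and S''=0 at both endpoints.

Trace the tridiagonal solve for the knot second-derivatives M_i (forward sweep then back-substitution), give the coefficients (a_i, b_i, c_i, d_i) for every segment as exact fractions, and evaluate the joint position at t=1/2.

  seg 0: a=-3 b=23/4 c=0 d=-3/4
  seg 1: a=2 b=7/2 c=-9/4 d=1/4
S(1/2) = -7/32

Δ: Δ0=5, Δ1=-1
row 1: diag=8, rhs=-36; c'=3/8, d'=-9/2
back: M1=-9/2
M: M0=0, M1=-9/2, M2=0
seg 0: a=-3, c=M0/2=0, d=(M1−M0)/(6·1)=-3/4, b=Δ0−h0·(2M0+M1)/6=23/4
seg 1: a=2, c=M1/2=-9/4, d=(M2−M1)/(6·3)=1/4, b=Δ1−h1·(2M1+M2)/6=7/2
t_q=1/2 → seg 0, τ=1/2; S=-3+23/4·τ+0·τ²+-3/4·τ³=-7/32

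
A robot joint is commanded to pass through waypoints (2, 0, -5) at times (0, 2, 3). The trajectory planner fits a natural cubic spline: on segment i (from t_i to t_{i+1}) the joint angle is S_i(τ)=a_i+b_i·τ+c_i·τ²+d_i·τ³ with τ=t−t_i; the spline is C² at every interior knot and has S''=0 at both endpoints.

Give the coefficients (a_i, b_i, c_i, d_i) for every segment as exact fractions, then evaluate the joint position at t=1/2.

Δ: Δ0=-1, Δ1=-5
row 1: diag=6, rhs=-24; c'=1/6, d'=-4
back: M1=-4
M: M0=0, M1=-4, M2=0
seg 0: a=2, c=M0/2=0, d=(M1−M0)/(6·2)=-1/3, b=Δ0−h0·(2M0+M1)/6=1/3
seg 1: a=0, c=M1/2=-2, d=(M2−M1)/(6·1)=2/3, b=Δ1−h1·(2M1+M2)/6=-11/3
t_q=1/2 → seg 0, τ=1/2; S=2+1/3·τ+0·τ²+-1/3·τ³=17/8

  seg 0: a=2 b=1/3 c=0 d=-1/3
  seg 1: a=0 b=-11/3 c=-2 d=2/3
S(1/2) = 17/8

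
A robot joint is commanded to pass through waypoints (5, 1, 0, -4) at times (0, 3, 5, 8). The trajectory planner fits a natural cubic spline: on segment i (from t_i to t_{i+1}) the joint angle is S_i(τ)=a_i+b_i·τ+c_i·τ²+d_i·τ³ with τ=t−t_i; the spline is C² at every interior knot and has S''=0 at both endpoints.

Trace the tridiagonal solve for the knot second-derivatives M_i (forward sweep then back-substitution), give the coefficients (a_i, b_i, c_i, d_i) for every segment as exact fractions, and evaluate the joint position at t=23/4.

Δ: Δ0=-4/3, Δ1=-1/2, Δ2=-4/3
row 1: diag=10, rhs=5; c'=1/5, d'=1/2
row 2: denom=10−2·1/5=48/5; d'=(-5−2·1/2)/(48/5)=-5/8
back: M2=-5/8
back: M1=1/2−1/5·-5/8=5/8
M: M0=0, M1=5/8, M2=-5/8, M3=0
seg 0: a=5, c=M0/2=0, d=(M1−M0)/(6·3)=5/144, b=Δ0−h0·(2M0+M1)/6=-79/48
seg 1: a=1, c=M1/2=5/16, d=(M2−M1)/(6·2)=-5/48, b=Δ1−h1·(2M1+M2)/6=-17/24
seg 2: a=0, c=M2/2=-5/16, d=(M3−M2)/(6·3)=5/144, b=Δ2−h2·(2M2+M3)/6=-17/24
t_q=23/4 → seg 2, τ=3/4; S=0+-17/24·τ+-5/16·τ²+5/144·τ³=-709/1024

  seg 0: a=5 b=-79/48 c=0 d=5/144
  seg 1: a=1 b=-17/24 c=5/16 d=-5/48
  seg 2: a=0 b=-17/24 c=-5/16 d=5/144
S(23/4) = -709/1024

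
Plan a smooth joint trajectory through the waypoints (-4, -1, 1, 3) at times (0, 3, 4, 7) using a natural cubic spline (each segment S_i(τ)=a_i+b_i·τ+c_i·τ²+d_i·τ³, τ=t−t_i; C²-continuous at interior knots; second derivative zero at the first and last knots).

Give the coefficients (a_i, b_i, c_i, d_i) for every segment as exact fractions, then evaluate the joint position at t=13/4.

  seg 0: a=-4 b=5/9 c=0 d=4/81
  seg 1: a=-1 b=17/9 c=4/9 d=-1/3
  seg 2: a=1 b=16/9 c=-5/9 d=5/81
S(13/4) = -97/192

Δ: Δ0=1, Δ1=2, Δ2=2/3
row 1: diag=8, rhs=6; c'=1/8, d'=3/4
row 2: denom=8−1·1/8=63/8; d'=(-8−1·3/4)/(63/8)=-10/9
back: M2=-10/9
back: M1=3/4−1/8·-10/9=8/9
M: M0=0, M1=8/9, M2=-10/9, M3=0
seg 0: a=-4, c=M0/2=0, d=(M1−M0)/(6·3)=4/81, b=Δ0−h0·(2M0+M1)/6=5/9
seg 1: a=-1, c=M1/2=4/9, d=(M2−M1)/(6·1)=-1/3, b=Δ1−h1·(2M1+M2)/6=17/9
seg 2: a=1, c=M2/2=-5/9, d=(M3−M2)/(6·3)=5/81, b=Δ2−h2·(2M2+M3)/6=16/9
t_q=13/4 → seg 1, τ=1/4; S=-1+17/9·τ+4/9·τ²+-1/3·τ³=-97/192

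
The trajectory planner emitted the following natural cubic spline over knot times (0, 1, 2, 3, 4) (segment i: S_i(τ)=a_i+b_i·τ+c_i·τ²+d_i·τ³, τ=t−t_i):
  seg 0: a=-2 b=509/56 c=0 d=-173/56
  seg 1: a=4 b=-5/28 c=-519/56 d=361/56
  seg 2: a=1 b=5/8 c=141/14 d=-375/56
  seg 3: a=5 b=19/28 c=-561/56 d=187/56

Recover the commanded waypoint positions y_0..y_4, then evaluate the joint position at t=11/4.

y_0 = S_0(0) = a_0 = -2
y_1 = S_1(0) = a_1 = 4
y_2 = S_2(0) = a_2 = 1
y_3 = S_3(0) = a_3 = 5
y_4 = S_3(1) = -1
t_q=11/4 is in segment 2 (τ=3/4); S_2(τ)=15443/3584

y_0=-2 y_1=4 y_2=1 y_3=5 y_4=-1
S(11/4) = 15443/3584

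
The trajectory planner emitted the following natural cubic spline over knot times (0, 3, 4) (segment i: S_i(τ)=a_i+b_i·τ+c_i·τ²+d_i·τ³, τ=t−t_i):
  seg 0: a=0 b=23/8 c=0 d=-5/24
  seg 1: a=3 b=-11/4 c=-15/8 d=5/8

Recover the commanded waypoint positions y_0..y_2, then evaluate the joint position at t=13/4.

y_0=0 y_1=3 y_2=-1
S(13/4) = 1129/512

y_0 = S_0(0) = a_0 = 0
y_1 = S_1(0) = a_1 = 3
y_2 = S_1(1) = -1
t_q=13/4 is in segment 1 (τ=1/4); S_1(τ)=1129/512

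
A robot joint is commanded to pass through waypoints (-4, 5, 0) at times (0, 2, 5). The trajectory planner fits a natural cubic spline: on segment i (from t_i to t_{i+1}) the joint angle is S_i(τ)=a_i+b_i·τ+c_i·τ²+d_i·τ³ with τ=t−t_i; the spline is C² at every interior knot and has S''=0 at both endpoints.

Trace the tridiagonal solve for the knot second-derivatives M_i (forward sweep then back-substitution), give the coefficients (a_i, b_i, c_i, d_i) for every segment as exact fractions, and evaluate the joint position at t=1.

  seg 0: a=-4 b=86/15 c=0 d=-37/120
  seg 1: a=5 b=61/30 c=-37/20 d=37/180
S(1) = 57/40

Δ: Δ0=9/2, Δ1=-5/3
row 1: diag=10, rhs=-37; c'=3/10, d'=-37/10
back: M1=-37/10
M: M0=0, M1=-37/10, M2=0
seg 0: a=-4, c=M0/2=0, d=(M1−M0)/(6·2)=-37/120, b=Δ0−h0·(2M0+M1)/6=86/15
seg 1: a=5, c=M1/2=-37/20, d=(M2−M1)/(6·3)=37/180, b=Δ1−h1·(2M1+M2)/6=61/30
t_q=1 → seg 0, τ=1; S=-4+86/15·τ+0·τ²+-37/120·τ³=57/40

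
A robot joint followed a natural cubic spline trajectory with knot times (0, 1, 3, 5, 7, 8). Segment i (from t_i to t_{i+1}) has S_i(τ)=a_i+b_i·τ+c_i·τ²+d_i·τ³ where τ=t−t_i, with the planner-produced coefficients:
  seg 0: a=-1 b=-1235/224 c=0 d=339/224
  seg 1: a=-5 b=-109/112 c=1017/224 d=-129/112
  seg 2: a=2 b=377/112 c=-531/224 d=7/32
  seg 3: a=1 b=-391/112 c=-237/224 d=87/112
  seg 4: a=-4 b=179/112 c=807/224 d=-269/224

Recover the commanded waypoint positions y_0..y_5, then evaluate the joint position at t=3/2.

y_0=-1 y_1=-5 y_2=2 y_3=1 y_4=-4 y_5=0
S(3/2) = -1007/224

y_0 = S_0(0) = a_0 = -1
y_1 = S_1(0) = a_1 = -5
y_2 = S_2(0) = a_2 = 2
y_3 = S_3(0) = a_3 = 1
y_4 = S_4(0) = a_4 = -4
y_5 = S_4(1) = 0
t_q=3/2 is in segment 1 (τ=1/2); S_1(τ)=-1007/224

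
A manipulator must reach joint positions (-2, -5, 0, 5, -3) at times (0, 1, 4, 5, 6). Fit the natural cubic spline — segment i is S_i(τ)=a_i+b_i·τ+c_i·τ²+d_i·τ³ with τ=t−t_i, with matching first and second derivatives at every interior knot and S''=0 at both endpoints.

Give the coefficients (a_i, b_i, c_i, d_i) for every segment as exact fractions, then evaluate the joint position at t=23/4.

Δ: Δ0=-3, Δ1=5/3, Δ2=5, Δ3=-8
row 1: diag=8, rhs=28; c'=3/8, d'=7/2
row 2: denom=8−3·3/8=55/8; d'=(20−3·7/2)/(55/8)=76/55
row 3: denom=4−1·8/55=212/55; d'=(-78−1·76/55)/(212/55)=-2183/106
back: M3=-2183/106
back: M2=76/55−8/55·-2183/106=232/53
back: M1=7/2−3/8·232/53=197/106
M: M0=0, M1=197/106, M2=232/53, M3=-2183/106, M4=0
seg 0: a=-2, c=M0/2=0, d=(M1−M0)/(6·1)=197/636, b=Δ0−h0·(2M0+M1)/6=-2105/636
seg 1: a=-5, c=M1/2=197/212, d=(M2−M1)/(6·3)=89/636, b=Δ1−h1·(2M1+M2)/6=-757/318
seg 2: a=0, c=M2/2=116/53, d=(M3−M2)/(6·1)=-2647/636, b=Δ2−h2·(2M2+M3)/6=4435/636
seg 3: a=5, c=M3/2=-2183/212, d=(M4−M3)/(6·1)=2183/636, b=Δ3−h3·(2M3+M4)/6=-361/318
t_q=23/4 → seg 3, τ=3/4; S=5+-361/318·τ+-2183/212·τ²+2183/636·τ³=-2653/13568

  seg 0: a=-2 b=-2105/636 c=0 d=197/636
  seg 1: a=-5 b=-757/318 c=197/212 d=89/636
  seg 2: a=0 b=4435/636 c=116/53 d=-2647/636
  seg 3: a=5 b=-361/318 c=-2183/212 d=2183/636
S(23/4) = -2653/13568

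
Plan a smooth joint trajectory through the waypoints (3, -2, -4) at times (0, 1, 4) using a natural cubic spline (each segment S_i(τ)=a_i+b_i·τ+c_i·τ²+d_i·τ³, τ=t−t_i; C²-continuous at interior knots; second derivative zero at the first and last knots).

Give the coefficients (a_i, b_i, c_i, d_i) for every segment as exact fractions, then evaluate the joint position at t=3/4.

  seg 0: a=3 b=-133/24 c=0 d=13/24
  seg 1: a=-2 b=-47/12 c=13/8 d=-13/72
S(3/4) = -475/512

Δ: Δ0=-5, Δ1=-2/3
row 1: diag=8, rhs=26; c'=3/8, d'=13/4
back: M1=13/4
M: M0=0, M1=13/4, M2=0
seg 0: a=3, c=M0/2=0, d=(M1−M0)/(6·1)=13/24, b=Δ0−h0·(2M0+M1)/6=-133/24
seg 1: a=-2, c=M1/2=13/8, d=(M2−M1)/(6·3)=-13/72, b=Δ1−h1·(2M1+M2)/6=-47/12
t_q=3/4 → seg 0, τ=3/4; S=3+-133/24·τ+0·τ²+13/24·τ³=-475/512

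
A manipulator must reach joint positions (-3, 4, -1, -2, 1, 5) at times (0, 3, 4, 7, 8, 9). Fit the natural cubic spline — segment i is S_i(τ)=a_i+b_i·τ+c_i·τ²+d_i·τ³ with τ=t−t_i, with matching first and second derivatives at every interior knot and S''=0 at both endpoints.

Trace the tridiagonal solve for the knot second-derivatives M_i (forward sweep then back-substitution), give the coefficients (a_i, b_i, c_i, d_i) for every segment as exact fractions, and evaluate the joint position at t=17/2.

  seg 0: a=-3 b=8872/1665 c=0 d=-4987/14985
  seg 1: a=4 b=-6089/1665 c=-4987/1665 d=917/555
  seg 2: a=-1 b=-1562/333 c=3266/1665 d=-2543/14985
  seg 3: a=-2 b=4157/1665 c=241/555 d=23/333
  seg 4: a=1 b=5948/1665 c=356/555 d=-356/1665
S(17/2) = 3241/1110

Δ: Δ0=7/3, Δ1=-5, Δ2=-1/3, Δ3=3, Δ4=4
row 1: diag=8, rhs=-44; c'=1/8, d'=-11/2
row 2: denom=8−1·1/8=63/8; d'=(28−1·-11/2)/(63/8)=268/63
row 3: denom=8−3·8/21=48/7; d'=(20−3·268/63)/(48/7)=19/18
row 4: denom=4−1·7/48=185/48; d'=(6−1·19/18)/(185/48)=712/555
back: M4=712/555
back: M3=19/18−7/48·712/555=482/555
back: M2=268/63−8/21·482/555=6532/1665
back: M1=-11/2−1/8·6532/1665=-9974/1665
M: M0=0, M1=-9974/1665, M2=6532/1665, M3=482/555, M4=712/555, M5=0
seg 0: a=-3, c=M0/2=0, d=(M1−M0)/(6·3)=-4987/14985, b=Δ0−h0·(2M0+M1)/6=8872/1665
seg 1: a=4, c=M1/2=-4987/1665, d=(M2−M1)/(6·1)=917/555, b=Δ1−h1·(2M1+M2)/6=-6089/1665
seg 2: a=-1, c=M2/2=3266/1665, d=(M3−M2)/(6·3)=-2543/14985, b=Δ2−h2·(2M2+M3)/6=-1562/333
seg 3: a=-2, c=M3/2=241/555, d=(M4−M3)/(6·1)=23/333, b=Δ3−h3·(2M3+M4)/6=4157/1665
seg 4: a=1, c=M4/2=356/555, d=(M5−M4)/(6·1)=-356/1665, b=Δ4−h4·(2M4+M5)/6=5948/1665
t_q=17/2 → seg 4, τ=1/2; S=1+5948/1665·τ+356/555·τ²+-356/1665·τ³=3241/1110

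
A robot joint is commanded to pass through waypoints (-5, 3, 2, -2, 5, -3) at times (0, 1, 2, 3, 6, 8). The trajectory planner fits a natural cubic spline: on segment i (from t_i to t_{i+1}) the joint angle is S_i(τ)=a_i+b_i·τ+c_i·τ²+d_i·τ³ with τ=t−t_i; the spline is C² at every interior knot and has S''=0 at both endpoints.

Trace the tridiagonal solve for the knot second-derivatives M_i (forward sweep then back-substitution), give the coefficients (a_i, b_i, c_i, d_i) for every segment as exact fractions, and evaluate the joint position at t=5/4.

  seg 0: a=-5 b=31112/3075 c=0 d=-6512/3075
  seg 1: a=3 b=11576/3075 c=-6512/1025 d=977/615
  seg 2: a=2 b=-12841/3075 c=-1627/1025 d=5422/3075
  seg 3: a=-2 b=-6337/3075 c=759/205 d=-6881/9225
  seg 4: a=5 b=44/3075 c=-3086/1025 d=1543/3075
S(5/4) = 234119/65600

Δ: Δ0=8, Δ1=-1, Δ2=-4, Δ3=7/3, Δ4=-4
row 1: diag=4, rhs=-54; c'=1/4, d'=-27/2
row 2: denom=4−1·1/4=15/4; d'=(-18−1·-27/2)/(15/4)=-6/5
row 3: denom=8−1·4/15=116/15; d'=(38−1·-6/5)/(116/15)=147/29
row 4: denom=10−3·45/116=1025/116; d'=(-38−3·147/29)/(1025/116)=-6172/1025
back: M4=-6172/1025
back: M3=147/29−45/116·-6172/1025=1518/205
back: M2=-6/5−4/15·1518/205=-3254/1025
back: M1=-27/2−1/4·-3254/1025=-13024/1025
M: M0=0, M1=-13024/1025, M2=-3254/1025, M3=1518/205, M4=-6172/1025, M5=0
seg 0: a=-5, c=M0/2=0, d=(M1−M0)/(6·1)=-6512/3075, b=Δ0−h0·(2M0+M1)/6=31112/3075
seg 1: a=3, c=M1/2=-6512/1025, d=(M2−M1)/(6·1)=977/615, b=Δ1−h1·(2M1+M2)/6=11576/3075
seg 2: a=2, c=M2/2=-1627/1025, d=(M3−M2)/(6·1)=5422/3075, b=Δ2−h2·(2M2+M3)/6=-12841/3075
seg 3: a=-2, c=M3/2=759/205, d=(M4−M3)/(6·3)=-6881/9225, b=Δ3−h3·(2M3+M4)/6=-6337/3075
seg 4: a=5, c=M4/2=-3086/1025, d=(M5−M4)/(6·2)=1543/3075, b=Δ4−h4·(2M4+M5)/6=44/3075
t_q=5/4 → seg 1, τ=1/4; S=3+11576/3075·τ+-6512/1025·τ²+977/615·τ³=234119/65600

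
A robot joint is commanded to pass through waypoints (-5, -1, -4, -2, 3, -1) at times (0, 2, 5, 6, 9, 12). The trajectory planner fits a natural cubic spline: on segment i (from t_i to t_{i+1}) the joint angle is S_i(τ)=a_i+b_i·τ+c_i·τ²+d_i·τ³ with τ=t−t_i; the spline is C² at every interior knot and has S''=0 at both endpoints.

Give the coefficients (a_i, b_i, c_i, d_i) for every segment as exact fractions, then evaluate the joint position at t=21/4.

Δ: Δ0=2, Δ1=-1, Δ2=2, Δ3=5/3, Δ4=-4/3
row 1: diag=10, rhs=-18; c'=3/10, d'=-9/5
row 2: denom=8−3·3/10=71/10; d'=(18−3·-9/5)/(71/10)=234/71
row 3: denom=8−1·10/71=558/71; d'=(-2−1·234/71)/(558/71)=-188/279
row 4: denom=12−3·71/186=673/62; d'=(-18−3·-188/279)/(673/62)=-2972/2019
back: M4=-2972/2019
back: M3=-188/279−71/186·-2972/2019=-226/2019
back: M2=234/71−10/71·-226/2019=6686/2019
back: M1=-9/5−3/10·6686/2019=-1880/673
M: M0=0, M1=-1880/673, M2=6686/2019, M3=-226/2019, M4=-2972/2019, M5=0
seg 0: a=-5, c=M0/2=0, d=(M1−M0)/(6·2)=-470/2019, b=Δ0−h0·(2M0+M1)/6=5918/2019
seg 1: a=-1, c=M1/2=-940/673, d=(M2−M1)/(6·3)=6163/18171, b=Δ1−h1·(2M1+M2)/6=278/2019
seg 2: a=-4, c=M2/2=3343/2019, d=(M3−M2)/(6·1)=-384/673, b=Δ2−h2·(2M2+M3)/6=1847/2019
seg 3: a=-2, c=M3/2=-113/2019, d=(M4−M3)/(6·3)=-1373/18171, b=Δ3−h3·(2M3+M4)/6=5077/2019
seg 4: a=3, c=M4/2=-1486/2019, d=(M5−M4)/(6·3)=1486/18171, b=Δ4−h4·(2M4+M5)/6=280/2019
t_q=21/4 → seg 2, τ=1/4; S=-4+1847/2019·τ+3343/2019·τ²+-384/673·τ³=-39591/10768

  seg 0: a=-5 b=5918/2019 c=0 d=-470/2019
  seg 1: a=-1 b=278/2019 c=-940/673 d=6163/18171
  seg 2: a=-4 b=1847/2019 c=3343/2019 d=-384/673
  seg 3: a=-2 b=5077/2019 c=-113/2019 d=-1373/18171
  seg 4: a=3 b=280/2019 c=-1486/2019 d=1486/18171
S(21/4) = -39591/10768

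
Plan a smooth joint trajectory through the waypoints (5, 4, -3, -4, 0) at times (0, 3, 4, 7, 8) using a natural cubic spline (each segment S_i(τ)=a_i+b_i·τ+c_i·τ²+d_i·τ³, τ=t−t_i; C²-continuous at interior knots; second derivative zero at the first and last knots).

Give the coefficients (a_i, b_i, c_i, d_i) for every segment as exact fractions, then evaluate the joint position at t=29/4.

  seg 0: a=5 b=359/144 c=0 d=-407/1296
  seg 1: a=4 b=-431/72 c=-407/144 d=29/16
  seg 2: a=-3 b=-893/144 c=47/18 d=-283/1296
  seg 3: a=-4 b=257/72 c=31/48 d=-31/144
S(29/4) = -9433/3072

Δ: Δ0=-1/3, Δ1=-7, Δ2=-1/3, Δ3=4
row 1: diag=8, rhs=-40; c'=1/8, d'=-5
row 2: denom=8−1·1/8=63/8; d'=(40−1·-5)/(63/8)=40/7
row 3: denom=8−3·8/21=48/7; d'=(26−3·40/7)/(48/7)=31/24
back: M3=31/24
back: M2=40/7−8/21·31/24=47/9
back: M1=-5−1/8·47/9=-407/72
M: M0=0, M1=-407/72, M2=47/9, M3=31/24, M4=0
seg 0: a=5, c=M0/2=0, d=(M1−M0)/(6·3)=-407/1296, b=Δ0−h0·(2M0+M1)/6=359/144
seg 1: a=4, c=M1/2=-407/144, d=(M2−M1)/(6·1)=29/16, b=Δ1−h1·(2M1+M2)/6=-431/72
seg 2: a=-3, c=M2/2=47/18, d=(M3−M2)/(6·3)=-283/1296, b=Δ2−h2·(2M2+M3)/6=-893/144
seg 3: a=-4, c=M3/2=31/48, d=(M4−M3)/(6·1)=-31/144, b=Δ3−h3·(2M3+M4)/6=257/72
t_q=29/4 → seg 3, τ=1/4; S=-4+257/72·τ+31/48·τ²+-31/144·τ³=-9433/3072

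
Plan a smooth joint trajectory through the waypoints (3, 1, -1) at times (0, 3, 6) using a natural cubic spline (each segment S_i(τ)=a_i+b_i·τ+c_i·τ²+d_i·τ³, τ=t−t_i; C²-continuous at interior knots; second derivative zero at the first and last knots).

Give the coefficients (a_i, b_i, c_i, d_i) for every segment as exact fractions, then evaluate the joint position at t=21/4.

  seg 0: a=3 b=-2/3 c=0 d=0
  seg 1: a=1 b=-2/3 c=0 d=0
S(21/4) = -1/2

Δ: Δ0=-2/3, Δ1=-2/3
row 1: diag=12, rhs=0; c'=1/4, d'=0
back: M1=0
M: M0=0, M1=0, M2=0
seg 0: a=3, c=M0/2=0, d=(M1−M0)/(6·3)=0, b=Δ0−h0·(2M0+M1)/6=-2/3
seg 1: a=1, c=M1/2=0, d=(M2−M1)/(6·3)=0, b=Δ1−h1·(2M1+M2)/6=-2/3
t_q=21/4 → seg 1, τ=9/4; S=1+-2/3·τ+0·τ²+0·τ³=-1/2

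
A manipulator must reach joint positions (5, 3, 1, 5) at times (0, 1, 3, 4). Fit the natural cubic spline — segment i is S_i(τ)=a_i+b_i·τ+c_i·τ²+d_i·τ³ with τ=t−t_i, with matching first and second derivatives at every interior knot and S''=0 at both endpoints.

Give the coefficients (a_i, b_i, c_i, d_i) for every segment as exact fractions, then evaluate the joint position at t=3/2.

Δ: Δ0=-2, Δ1=-1, Δ2=4
row 1: diag=6, rhs=6; c'=1/3, d'=1
row 2: denom=6−2·1/3=16/3; d'=(30−2·1)/(16/3)=21/4
back: M2=21/4
back: M1=1−1/3·21/4=-3/4
M: M0=0, M1=-3/4, M2=21/4, M3=0
seg 0: a=5, c=M0/2=0, d=(M1−M0)/(6·1)=-1/8, b=Δ0−h0·(2M0+M1)/6=-15/8
seg 1: a=3, c=M1/2=-3/8, d=(M2−M1)/(6·2)=1/2, b=Δ1−h1·(2M1+M2)/6=-9/4
seg 2: a=1, c=M2/2=21/8, d=(M3−M2)/(6·1)=-7/8, b=Δ2−h2·(2M2+M3)/6=9/4
t_q=3/2 → seg 1, τ=1/2; S=3+-9/4·τ+-3/8·τ²+1/2·τ³=59/32

  seg 0: a=5 b=-15/8 c=0 d=-1/8
  seg 1: a=3 b=-9/4 c=-3/8 d=1/2
  seg 2: a=1 b=9/4 c=21/8 d=-7/8
S(3/2) = 59/32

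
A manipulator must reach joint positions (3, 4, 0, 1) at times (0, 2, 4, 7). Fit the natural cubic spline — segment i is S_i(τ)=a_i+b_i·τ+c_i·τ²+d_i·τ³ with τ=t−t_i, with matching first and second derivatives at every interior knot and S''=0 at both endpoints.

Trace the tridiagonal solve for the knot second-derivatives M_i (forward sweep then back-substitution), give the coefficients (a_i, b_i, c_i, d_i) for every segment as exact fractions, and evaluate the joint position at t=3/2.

  seg 0: a=3 b=73/57 c=0 d=-89/456
  seg 1: a=4 b=-121/114 c=-89/76 d=20/57
  seg 2: a=0 b=-175/114 c=71/76 d=-71/684
S(3/2) = 5183/1216

Δ: Δ0=1/2, Δ1=-2, Δ2=1/3
row 1: diag=8, rhs=-15; c'=1/4, d'=-15/8
row 2: denom=10−2·1/4=19/2; d'=(14−2·-15/8)/(19/2)=71/38
back: M2=71/38
back: M1=-15/8−1/4·71/38=-89/38
M: M0=0, M1=-89/38, M2=71/38, M3=0
seg 0: a=3, c=M0/2=0, d=(M1−M0)/(6·2)=-89/456, b=Δ0−h0·(2M0+M1)/6=73/57
seg 1: a=4, c=M1/2=-89/76, d=(M2−M1)/(6·2)=20/57, b=Δ1−h1·(2M1+M2)/6=-121/114
seg 2: a=0, c=M2/2=71/76, d=(M3−M2)/(6·3)=-71/684, b=Δ2−h2·(2M2+M3)/6=-175/114
t_q=3/2 → seg 0, τ=3/2; S=3+73/57·τ+0·τ²+-89/456·τ³=5183/1216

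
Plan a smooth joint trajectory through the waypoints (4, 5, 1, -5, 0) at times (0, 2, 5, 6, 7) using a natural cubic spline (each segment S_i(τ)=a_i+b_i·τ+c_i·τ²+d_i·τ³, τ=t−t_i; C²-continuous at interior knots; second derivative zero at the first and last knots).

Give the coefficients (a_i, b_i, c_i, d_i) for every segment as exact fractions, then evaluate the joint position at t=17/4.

  seg 0: a=4 b=109/411 c=0 d=193/3288
  seg 1: a=5 b=797/822 c=193/548 d=-1841/4932
  seg 2: a=1 b=-11501/1644 c=-412/137 d=6581/1644
  seg 3: a=-5 b=-823/822 c=4933/548 d=-4933/1644
S(17/4) = 165283/35072

Δ: Δ0=1/2, Δ1=-4/3, Δ2=-6, Δ3=5
row 1: diag=10, rhs=-11; c'=3/10, d'=-11/10
row 2: denom=8−3·3/10=71/10; d'=(-28−3·-11/10)/(71/10)=-247/71
row 3: denom=4−1·10/71=274/71; d'=(66−1·-247/71)/(274/71)=4933/274
back: M3=4933/274
back: M2=-247/71−10/71·4933/274=-824/137
back: M1=-11/10−3/10·-824/137=193/274
M: M0=0, M1=193/274, M2=-824/137, M3=4933/274, M4=0
seg 0: a=4, c=M0/2=0, d=(M1−M0)/(6·2)=193/3288, b=Δ0−h0·(2M0+M1)/6=109/411
seg 1: a=5, c=M1/2=193/548, d=(M2−M1)/(6·3)=-1841/4932, b=Δ1−h1·(2M1+M2)/6=797/822
seg 2: a=1, c=M2/2=-412/137, d=(M3−M2)/(6·1)=6581/1644, b=Δ2−h2·(2M2+M3)/6=-11501/1644
seg 3: a=-5, c=M3/2=4933/548, d=(M4−M3)/(6·1)=-4933/1644, b=Δ3−h3·(2M3+M4)/6=-823/822
t_q=17/4 → seg 1, τ=9/4; S=5+797/822·τ+193/548·τ²+-1841/4932·τ³=165283/35072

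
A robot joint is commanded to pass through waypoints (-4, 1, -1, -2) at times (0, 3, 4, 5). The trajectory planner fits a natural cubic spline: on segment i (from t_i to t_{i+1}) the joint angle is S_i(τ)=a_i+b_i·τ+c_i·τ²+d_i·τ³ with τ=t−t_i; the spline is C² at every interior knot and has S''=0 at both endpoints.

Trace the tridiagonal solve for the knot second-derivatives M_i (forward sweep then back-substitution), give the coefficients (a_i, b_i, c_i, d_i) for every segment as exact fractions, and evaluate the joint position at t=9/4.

  seg 0: a=-4 b=296/93 c=0 d=-47/279
  seg 1: a=1 b=-127/93 c=-47/31 d=82/93
  seg 2: a=-1 b=-163/93 c=35/31 d=-35/93
S(9/4) = 2465/1984

Δ: Δ0=5/3, Δ1=-2, Δ2=-1
row 1: diag=8, rhs=-22; c'=1/8, d'=-11/4
row 2: denom=4−1·1/8=31/8; d'=(6−1·-11/4)/(31/8)=70/31
back: M2=70/31
back: M1=-11/4−1/8·70/31=-94/31
M: M0=0, M1=-94/31, M2=70/31, M3=0
seg 0: a=-4, c=M0/2=0, d=(M1−M0)/(6·3)=-47/279, b=Δ0−h0·(2M0+M1)/6=296/93
seg 1: a=1, c=M1/2=-47/31, d=(M2−M1)/(6·1)=82/93, b=Δ1−h1·(2M1+M2)/6=-127/93
seg 2: a=-1, c=M2/2=35/31, d=(M3−M2)/(6·1)=-35/93, b=Δ2−h2·(2M2+M3)/6=-163/93
t_q=9/4 → seg 0, τ=9/4; S=-4+296/93·τ+0·τ²+-47/279·τ³=2465/1984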